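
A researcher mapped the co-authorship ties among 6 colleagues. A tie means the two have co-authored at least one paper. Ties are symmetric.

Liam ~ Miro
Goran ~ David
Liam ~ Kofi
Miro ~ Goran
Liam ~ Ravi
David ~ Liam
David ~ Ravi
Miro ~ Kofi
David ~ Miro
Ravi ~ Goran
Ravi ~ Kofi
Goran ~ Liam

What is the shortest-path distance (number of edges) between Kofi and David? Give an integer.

One shortest route is Kofi – Miro – David, which uses 2 edges, and Kofi and David are not directly tied, so nothing shorter exists. So d(Kofi,David) = 2.

2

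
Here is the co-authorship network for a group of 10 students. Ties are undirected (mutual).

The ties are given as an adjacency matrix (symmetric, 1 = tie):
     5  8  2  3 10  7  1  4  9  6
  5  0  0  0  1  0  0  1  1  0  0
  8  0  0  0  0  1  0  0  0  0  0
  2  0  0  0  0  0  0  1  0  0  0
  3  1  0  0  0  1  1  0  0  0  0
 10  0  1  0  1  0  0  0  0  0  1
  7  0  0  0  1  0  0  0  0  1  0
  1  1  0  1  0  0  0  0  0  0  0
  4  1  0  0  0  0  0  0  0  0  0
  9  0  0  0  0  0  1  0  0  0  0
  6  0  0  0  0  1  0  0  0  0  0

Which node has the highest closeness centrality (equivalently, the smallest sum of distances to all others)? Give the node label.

3

Farness (sum of distances to all others) for each node — 1:24, 2:32, 3:16, 4:26, 5:18, 6:28, 7:22, 8:28, 9:30, 10:20.
The smallest farness is 16, for 3, so 3 has the highest closeness.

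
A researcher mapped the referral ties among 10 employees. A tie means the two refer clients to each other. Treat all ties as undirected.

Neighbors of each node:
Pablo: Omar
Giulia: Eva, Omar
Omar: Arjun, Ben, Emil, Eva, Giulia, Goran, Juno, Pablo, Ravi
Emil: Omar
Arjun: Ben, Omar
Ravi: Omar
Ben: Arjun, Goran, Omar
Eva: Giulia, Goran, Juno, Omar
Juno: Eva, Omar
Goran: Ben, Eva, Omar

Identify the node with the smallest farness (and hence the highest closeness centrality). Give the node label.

Farness (sum of distances to all others) for each node — Arjun:16, Ben:15, Emil:17, Eva:14, Giulia:16, Goran:15, Juno:16, Omar:9, Pablo:17, Ravi:17.
The smallest farness is 9, for Omar, so Omar has the highest closeness.

Omar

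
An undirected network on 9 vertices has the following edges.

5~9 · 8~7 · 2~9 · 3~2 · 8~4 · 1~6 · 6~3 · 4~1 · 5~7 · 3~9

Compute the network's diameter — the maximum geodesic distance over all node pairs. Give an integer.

Eccentricity of each node (its greatest distance to any other): 1:4, 2:4, 3:4, 4:4, 5:4, 6:4, 7:4, 8:4, 9:4.
The maximum eccentricity is 4, realized for instance by the pair 2–4 via 2 – 3 – 6 – 1 – 4. So the diameter is 4.

4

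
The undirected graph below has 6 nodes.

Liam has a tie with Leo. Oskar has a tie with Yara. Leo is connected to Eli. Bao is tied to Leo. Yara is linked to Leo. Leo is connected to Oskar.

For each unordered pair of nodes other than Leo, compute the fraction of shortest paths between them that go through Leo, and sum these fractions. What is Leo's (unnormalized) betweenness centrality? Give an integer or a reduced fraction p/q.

Pairs whose geodesics pass through Leo — Bao–Eli: 1; Bao–Yara: 1; Bao–Oskar: 1; Bao–Liam: 1; Eli–Yara: 1; Eli–Oskar: 1; Eli–Liam: 1; Yara–Liam: 1; Oskar–Liam: 1.
All other pairs contribute 0.
Summing the contributions gives betweenness(Leo) = 9.

9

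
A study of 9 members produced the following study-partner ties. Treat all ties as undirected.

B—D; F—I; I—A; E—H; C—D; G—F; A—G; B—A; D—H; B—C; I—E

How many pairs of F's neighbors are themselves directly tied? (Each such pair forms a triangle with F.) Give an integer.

F's neighbors are G and I, but none of them are tied to each other, so no triangle contains F.

0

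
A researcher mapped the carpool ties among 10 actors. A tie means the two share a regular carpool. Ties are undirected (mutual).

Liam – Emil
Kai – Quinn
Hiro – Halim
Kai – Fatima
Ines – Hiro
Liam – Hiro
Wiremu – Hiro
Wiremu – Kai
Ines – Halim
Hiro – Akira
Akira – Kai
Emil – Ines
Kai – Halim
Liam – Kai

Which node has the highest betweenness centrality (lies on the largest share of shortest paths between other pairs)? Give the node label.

Kai

Unnormalized betweenness of each node: Akira:3/4, Emil:1/2, Fatima:0, Halim:15/4, Hiro:41/6, Ines:13/6, Kai:56/3, Liam:67/12, Quinn:0, Wiremu:3/4.
Kai has the largest value, 56/3, making it the main broker — the node through which the most shortest paths run.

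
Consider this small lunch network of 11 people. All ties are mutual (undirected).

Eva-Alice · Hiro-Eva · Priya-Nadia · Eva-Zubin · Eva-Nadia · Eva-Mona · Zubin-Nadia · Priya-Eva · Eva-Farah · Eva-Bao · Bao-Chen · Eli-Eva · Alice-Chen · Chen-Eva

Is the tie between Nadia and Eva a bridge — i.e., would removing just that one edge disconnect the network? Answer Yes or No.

No

Even without that edge, Nadia still reaches Eva via Nadia – Priya – Eva, so the network stays connected. Not a bridge.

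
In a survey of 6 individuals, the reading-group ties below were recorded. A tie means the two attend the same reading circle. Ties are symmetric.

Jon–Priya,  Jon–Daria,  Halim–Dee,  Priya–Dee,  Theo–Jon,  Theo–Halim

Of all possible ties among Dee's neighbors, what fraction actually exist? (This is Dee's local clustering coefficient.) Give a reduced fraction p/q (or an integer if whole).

0

Dee's neighbors: Halim and Priya (k = 2).
Possible neighbor pairs: C(2,2) = 1. Edges among them: none → e = 0.
Clustering(Dee) = 0/1.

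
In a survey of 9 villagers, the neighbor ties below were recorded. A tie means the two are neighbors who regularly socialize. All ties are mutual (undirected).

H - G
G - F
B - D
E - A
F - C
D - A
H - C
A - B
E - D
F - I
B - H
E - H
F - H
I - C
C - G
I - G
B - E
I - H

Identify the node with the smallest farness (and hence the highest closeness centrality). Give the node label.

Farness (sum of distances to all others) for each node — A:17, B:12, C:14, D:17, E:12, F:14, G:14, H:10, I:14.
The smallest farness is 10, for H, so H has the highest closeness.

H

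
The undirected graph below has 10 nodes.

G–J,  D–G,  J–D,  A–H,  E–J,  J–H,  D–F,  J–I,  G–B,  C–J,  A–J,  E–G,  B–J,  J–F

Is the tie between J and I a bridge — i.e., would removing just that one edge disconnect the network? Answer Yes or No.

Without the J–I edge there is no alternate route between J and I, so the network disconnects. It is a bridge.

Yes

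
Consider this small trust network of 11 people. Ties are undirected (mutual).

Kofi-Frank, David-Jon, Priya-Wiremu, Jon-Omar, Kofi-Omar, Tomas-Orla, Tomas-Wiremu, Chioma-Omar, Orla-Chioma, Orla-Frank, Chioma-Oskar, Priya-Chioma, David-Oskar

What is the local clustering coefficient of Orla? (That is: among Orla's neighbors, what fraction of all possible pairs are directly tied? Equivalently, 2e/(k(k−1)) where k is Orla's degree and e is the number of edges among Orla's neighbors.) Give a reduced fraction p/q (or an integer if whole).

Orla's neighbors: Chioma, Frank, and Tomas (k = 3).
Possible neighbor pairs: C(3,2) = 3. Edges among them: none → e = 0.
Clustering(Orla) = 0/3 = 0.

0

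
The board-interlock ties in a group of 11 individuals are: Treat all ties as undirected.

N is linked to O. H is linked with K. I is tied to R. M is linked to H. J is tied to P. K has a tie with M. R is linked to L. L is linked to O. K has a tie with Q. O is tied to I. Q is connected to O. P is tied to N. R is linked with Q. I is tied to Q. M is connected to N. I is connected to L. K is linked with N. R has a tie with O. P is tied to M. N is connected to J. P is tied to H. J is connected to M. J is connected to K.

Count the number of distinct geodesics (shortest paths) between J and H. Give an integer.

3

The shortest distance is 2. The length-2 paths are: J–P–H; J–M–H; J–K–H.
That gives 3 distinct shortest paths.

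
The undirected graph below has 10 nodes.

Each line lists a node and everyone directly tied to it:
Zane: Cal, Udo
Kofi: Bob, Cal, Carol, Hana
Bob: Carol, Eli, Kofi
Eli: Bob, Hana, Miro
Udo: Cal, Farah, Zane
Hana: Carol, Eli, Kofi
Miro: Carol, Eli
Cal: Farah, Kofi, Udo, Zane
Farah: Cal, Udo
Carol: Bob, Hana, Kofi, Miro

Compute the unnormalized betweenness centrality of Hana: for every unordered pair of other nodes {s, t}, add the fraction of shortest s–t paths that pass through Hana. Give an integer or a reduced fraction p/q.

17/6

Pairs whose geodesics pass through Hana — Farah–Eli: 1/2; Cal–Eli: 1/2; Zane–Eli: 1/2; Udo–Eli: 1/2; Eli–Kofi: 1/2; Eli–Carol: 1/3.
All other pairs contribute 0.
Summing the contributions gives betweenness(Hana) = 17/6.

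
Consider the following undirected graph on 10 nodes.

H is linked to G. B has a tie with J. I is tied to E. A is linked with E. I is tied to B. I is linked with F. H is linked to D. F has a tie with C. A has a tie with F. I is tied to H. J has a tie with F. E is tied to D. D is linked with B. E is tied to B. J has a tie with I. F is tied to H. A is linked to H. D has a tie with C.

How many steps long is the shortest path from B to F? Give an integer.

One shortest route is B – I – F, which uses 2 edges, and B and F are not directly tied, so nothing shorter exists. So d(B,F) = 2.

2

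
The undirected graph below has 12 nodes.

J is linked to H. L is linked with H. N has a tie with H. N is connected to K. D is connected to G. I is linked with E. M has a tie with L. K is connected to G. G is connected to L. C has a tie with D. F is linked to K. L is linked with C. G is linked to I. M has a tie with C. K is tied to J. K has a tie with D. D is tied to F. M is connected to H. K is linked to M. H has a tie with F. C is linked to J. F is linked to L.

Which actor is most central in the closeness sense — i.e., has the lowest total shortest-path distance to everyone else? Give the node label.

Farness (sum of distances to all others) for each node — C:22, D:19, E:36, F:21, G:18, H:20, I:26, J:22, K:17, L:18, M:21, N:24.
The smallest farness is 17, for K, so K has the highest closeness.

K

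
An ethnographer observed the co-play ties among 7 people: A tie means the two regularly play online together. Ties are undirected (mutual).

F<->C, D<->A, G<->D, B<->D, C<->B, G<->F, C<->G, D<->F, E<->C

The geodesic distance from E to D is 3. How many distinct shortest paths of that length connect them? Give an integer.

3

The shortest distance is 3. The length-3 paths are: E–C–G–D; E–C–F–D; E–C–B–D.
That gives 3 distinct shortest paths.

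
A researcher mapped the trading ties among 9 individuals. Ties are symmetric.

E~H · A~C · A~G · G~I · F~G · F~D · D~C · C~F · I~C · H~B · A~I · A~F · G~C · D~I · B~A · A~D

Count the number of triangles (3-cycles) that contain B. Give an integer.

0

B's neighbors are A and H, but none of them are tied to each other, so no triangle contains B.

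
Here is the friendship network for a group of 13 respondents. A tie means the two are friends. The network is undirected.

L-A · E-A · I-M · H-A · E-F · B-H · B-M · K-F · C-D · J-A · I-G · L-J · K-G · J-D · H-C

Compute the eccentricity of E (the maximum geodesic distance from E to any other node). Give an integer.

Distances from E: A:1, B:3, C:3, D:3, F:1, G:3, H:2, I:4, J:2, K:2, L:2, M:4.
The largest is 4 (to M and I), so the eccentricity of E is 4.

4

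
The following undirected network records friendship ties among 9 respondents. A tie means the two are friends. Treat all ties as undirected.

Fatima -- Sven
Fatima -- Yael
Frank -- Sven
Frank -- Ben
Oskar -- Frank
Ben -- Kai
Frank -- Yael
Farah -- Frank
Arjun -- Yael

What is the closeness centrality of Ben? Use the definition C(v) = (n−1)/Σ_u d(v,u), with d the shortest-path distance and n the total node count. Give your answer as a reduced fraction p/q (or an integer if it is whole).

1/2

Distances from Ben: Arjun:3, Farah:2, Fatima:3, Frank:1, Kai:1, Oskar:2, Sven:2, Yael:2. Sum = 16.
n = 9, so closeness = 8/16 = 1/2.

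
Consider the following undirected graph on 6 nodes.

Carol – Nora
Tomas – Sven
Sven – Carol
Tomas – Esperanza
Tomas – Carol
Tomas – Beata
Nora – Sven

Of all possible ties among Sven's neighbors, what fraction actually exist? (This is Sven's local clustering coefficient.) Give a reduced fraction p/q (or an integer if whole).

Sven's neighbors: Carol, Nora, and Tomas (k = 3).
Possible neighbor pairs: C(3,2) = 3. Edges among them: Carol–Nora, Carol–Tomas → e = 2.
Clustering(Sven) = 2/3.

2/3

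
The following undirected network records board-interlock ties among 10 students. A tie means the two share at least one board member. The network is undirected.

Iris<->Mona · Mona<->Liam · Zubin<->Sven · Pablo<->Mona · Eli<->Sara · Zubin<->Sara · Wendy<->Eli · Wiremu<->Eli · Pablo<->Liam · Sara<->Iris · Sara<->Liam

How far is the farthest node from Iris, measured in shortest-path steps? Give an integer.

3

Distances from Iris: Eli:2, Liam:2, Mona:1, Pablo:2, Sara:1, Sven:3, Wendy:3, Wiremu:3, Zubin:2.
The largest is 3 (to Sven, Wendy, and Wiremu), so the eccentricity of Iris is 3.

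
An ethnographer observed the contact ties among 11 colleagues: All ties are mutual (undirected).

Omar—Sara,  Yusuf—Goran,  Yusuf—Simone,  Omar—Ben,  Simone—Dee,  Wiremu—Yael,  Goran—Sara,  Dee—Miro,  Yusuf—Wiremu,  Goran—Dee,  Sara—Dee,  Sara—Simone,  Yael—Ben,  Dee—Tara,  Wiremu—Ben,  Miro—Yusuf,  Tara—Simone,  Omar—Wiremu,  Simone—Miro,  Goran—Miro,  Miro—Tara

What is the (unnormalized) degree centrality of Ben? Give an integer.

3

Ben is directly tied to Omar, Wiremu, and Yael. That is 3 neighbors, so the degree of Ben is 3.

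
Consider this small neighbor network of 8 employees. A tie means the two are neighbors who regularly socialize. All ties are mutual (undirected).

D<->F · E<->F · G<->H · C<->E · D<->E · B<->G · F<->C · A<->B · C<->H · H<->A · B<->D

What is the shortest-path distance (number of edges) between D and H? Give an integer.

3

One shortest route is D – F – C – H, which uses 3 edges, and at distance 2 from D we only reach {A, C, G}, which does not include H. So d(D,H) = 3.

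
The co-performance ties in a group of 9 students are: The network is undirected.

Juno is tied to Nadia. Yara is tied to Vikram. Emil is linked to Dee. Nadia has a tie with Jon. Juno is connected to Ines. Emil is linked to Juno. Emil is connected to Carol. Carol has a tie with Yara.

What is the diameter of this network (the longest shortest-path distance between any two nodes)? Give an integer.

6

Eccentricity of each node (its greatest distance to any other): Carol:4, Dee:4, Emil:3, Ines:5, Jon:6, Juno:4, Nadia:5, Vikram:6, Yara:5.
The maximum eccentricity is 6, realized for instance by the pair Vikram–Jon via Vikram – Yara – Carol – Emil – Juno – Nadia – Jon. So the diameter is 6.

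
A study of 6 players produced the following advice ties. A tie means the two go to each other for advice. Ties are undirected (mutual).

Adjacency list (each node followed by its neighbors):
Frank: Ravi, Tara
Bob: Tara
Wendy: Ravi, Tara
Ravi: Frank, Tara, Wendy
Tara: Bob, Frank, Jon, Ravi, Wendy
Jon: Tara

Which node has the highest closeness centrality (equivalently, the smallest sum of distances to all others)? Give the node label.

Farness (sum of distances to all others) for each node — Bob:9, Frank:8, Jon:9, Ravi:7, Tara:5, Wendy:8.
The smallest farness is 5, for Tara, so Tara has the highest closeness.

Tara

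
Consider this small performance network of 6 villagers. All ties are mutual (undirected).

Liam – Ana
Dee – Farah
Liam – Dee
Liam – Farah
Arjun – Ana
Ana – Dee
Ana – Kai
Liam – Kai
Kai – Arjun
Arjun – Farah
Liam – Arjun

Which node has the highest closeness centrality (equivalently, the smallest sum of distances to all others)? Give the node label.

Liam

Farness (sum of distances to all others) for each node — Ana:6, Arjun:6, Dee:7, Farah:7, Kai:7, Liam:5.
The smallest farness is 5, for Liam, so Liam has the highest closeness.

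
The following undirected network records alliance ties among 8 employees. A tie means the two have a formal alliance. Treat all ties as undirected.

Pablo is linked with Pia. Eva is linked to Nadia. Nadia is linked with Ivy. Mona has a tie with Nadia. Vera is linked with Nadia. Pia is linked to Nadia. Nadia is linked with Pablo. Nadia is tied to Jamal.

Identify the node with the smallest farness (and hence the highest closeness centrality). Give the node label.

Nadia

Farness (sum of distances to all others) for each node — Eva:13, Ivy:13, Jamal:13, Mona:13, Nadia:7, Pablo:12, Pia:12, Vera:13.
The smallest farness is 7, for Nadia, so Nadia has the highest closeness.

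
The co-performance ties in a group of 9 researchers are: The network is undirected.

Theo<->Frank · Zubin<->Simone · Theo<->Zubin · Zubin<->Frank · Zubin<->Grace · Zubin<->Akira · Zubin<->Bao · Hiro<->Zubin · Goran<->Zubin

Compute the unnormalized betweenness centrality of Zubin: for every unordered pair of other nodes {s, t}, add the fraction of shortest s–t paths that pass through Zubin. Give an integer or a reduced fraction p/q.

Pairs whose geodesics pass through Zubin — Bao–Akira: 1; Bao–Grace: 1; Bao–Hiro: 1; Bao–Goran: 1; Bao–Theo: 1; Bao–Simone: 1; Bao–Frank: 1; Akira–Grace: 1; Akira–Hiro: 1; Akira–Goran: 1; Akira–Theo: 1; Akira–Simone: 1; Akira–Frank: 1; Grace–Hiro: 1 … (+13 more pairs).
All other pairs contribute 0.
Summing the contributions gives betweenness(Zubin) = 27.

27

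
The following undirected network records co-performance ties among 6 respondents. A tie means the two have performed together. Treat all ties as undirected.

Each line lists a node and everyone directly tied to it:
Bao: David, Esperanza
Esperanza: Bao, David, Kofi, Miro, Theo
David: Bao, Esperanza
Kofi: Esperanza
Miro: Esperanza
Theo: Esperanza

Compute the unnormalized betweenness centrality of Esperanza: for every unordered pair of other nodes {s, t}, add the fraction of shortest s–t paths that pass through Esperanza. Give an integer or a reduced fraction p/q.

9

Pairs whose geodesics pass through Esperanza — Miro–David: 1; Miro–Theo: 1; Miro–Kofi: 1; Miro–Bao: 1; David–Theo: 1; David–Kofi: 1; Theo–Kofi: 1; Theo–Bao: 1; Kofi–Bao: 1.
All other pairs contribute 0.
Summing the contributions gives betweenness(Esperanza) = 9.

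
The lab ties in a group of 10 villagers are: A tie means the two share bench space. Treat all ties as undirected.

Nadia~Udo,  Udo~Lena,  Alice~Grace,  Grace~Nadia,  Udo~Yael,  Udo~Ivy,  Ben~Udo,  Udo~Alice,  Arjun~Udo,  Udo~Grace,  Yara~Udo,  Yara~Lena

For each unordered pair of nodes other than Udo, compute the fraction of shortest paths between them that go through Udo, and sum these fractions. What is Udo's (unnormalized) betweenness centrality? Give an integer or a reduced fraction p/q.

Pairs whose geodesics pass through Udo — Ivy–Lena: 1; Ivy–Nadia: 1; Ivy–Yara: 1; Ivy–Yael: 1; Ivy–Alice: 1; Ivy–Ben: 1; Ivy–Arjun: 1; Ivy–Grace: 1; Lena–Nadia: 1; Lena–Yael: 1; Lena–Alice: 1; Lena–Ben: 1; Lena–Arjun: 1; Lena–Grace: 1 … (+19 more pairs).
All other pairs contribute 0.
Summing the contributions gives betweenness(Udo) = 65/2.

65/2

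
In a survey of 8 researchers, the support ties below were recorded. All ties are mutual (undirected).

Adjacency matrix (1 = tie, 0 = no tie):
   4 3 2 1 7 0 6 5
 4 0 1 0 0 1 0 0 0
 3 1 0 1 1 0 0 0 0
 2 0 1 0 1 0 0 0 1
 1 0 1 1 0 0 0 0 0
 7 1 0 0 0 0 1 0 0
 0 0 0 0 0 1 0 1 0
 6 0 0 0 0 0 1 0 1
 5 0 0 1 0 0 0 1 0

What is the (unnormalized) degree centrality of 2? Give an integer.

2 is directly tied to 1, 3, and 5. That is 3 neighbors, so the degree of 2 is 3.

3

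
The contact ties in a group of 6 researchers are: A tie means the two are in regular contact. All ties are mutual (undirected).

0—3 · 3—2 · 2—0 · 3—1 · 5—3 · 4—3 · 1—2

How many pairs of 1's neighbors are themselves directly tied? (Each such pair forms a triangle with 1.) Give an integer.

1

1's neighbors: 2 and 3.
Neighbor pairs that are themselves tied: 1–2–3. Each forms one triangle with 1, for 1 in total.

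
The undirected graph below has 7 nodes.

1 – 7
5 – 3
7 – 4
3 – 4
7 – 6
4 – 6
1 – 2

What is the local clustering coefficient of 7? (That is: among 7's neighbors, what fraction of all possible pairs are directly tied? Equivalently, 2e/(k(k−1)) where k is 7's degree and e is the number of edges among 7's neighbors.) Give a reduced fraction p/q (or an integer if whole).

7's neighbors: 1, 4, and 6 (k = 3).
Possible neighbor pairs: C(3,2) = 3. Edges among them: 4–6 → e = 1.
Clustering(7) = 1/3.

1/3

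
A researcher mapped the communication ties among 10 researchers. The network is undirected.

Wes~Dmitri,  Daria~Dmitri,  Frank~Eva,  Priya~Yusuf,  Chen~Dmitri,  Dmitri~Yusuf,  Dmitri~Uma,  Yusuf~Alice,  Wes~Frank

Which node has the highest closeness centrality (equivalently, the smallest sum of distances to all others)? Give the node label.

Dmitri

Farness (sum of distances to all others) for each node — Alice:26, Chen:22, Daria:22, Dmitri:14, Eva:32, Frank:24, Priya:26, Uma:22, Wes:18, Yusuf:18.
The smallest farness is 14, for Dmitri, so Dmitri has the highest closeness.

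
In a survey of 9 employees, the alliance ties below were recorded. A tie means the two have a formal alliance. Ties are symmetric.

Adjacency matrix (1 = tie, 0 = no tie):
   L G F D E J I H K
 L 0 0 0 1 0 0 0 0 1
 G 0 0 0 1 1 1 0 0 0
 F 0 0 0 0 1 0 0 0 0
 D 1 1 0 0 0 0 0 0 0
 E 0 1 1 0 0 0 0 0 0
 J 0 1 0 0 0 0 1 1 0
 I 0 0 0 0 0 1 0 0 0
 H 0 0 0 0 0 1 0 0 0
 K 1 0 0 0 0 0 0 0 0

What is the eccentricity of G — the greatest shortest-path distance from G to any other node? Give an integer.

Distances from G: D:1, E:1, F:2, H:2, I:2, J:1, K:3, L:2.
The largest is 3 (to K), so the eccentricity of G is 3.

3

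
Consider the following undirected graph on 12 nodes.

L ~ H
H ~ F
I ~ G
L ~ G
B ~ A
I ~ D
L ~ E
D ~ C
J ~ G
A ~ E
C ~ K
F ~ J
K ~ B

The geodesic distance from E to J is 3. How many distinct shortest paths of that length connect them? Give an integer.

The shortest distance is 3, and the only length-3 path is E–L–G–J. So there is exactly 1 shortest path.

1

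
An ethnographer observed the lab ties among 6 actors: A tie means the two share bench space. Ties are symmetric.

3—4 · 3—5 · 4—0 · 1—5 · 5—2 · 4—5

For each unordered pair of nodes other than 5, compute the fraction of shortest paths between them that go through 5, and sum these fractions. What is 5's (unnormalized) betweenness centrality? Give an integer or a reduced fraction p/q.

7

Pairs whose geodesics pass through 5 — 4–2: 1; 4–1: 1; 2–0: 1; 2–1: 1; 2–3: 1; 0–1: 1; 1–3: 1.
All other pairs contribute 0.
Summing the contributions gives betweenness(5) = 7.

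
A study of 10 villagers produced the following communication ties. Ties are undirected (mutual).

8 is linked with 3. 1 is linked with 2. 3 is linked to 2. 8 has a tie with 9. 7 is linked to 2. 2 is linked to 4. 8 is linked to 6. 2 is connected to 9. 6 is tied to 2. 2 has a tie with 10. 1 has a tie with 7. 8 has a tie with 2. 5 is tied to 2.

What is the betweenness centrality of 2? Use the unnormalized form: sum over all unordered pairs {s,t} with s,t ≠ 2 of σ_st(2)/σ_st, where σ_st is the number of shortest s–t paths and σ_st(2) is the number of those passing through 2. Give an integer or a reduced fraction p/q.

Pairs whose geodesics pass through 2 — 6–7: 1; 6–1: 1; 6–3: 1/2; 6–5: 1; 6–9: 1/2; 6–10: 1; 6–4: 1; 8–7: 1; 8–1: 1; 8–5: 1; 8–10: 1; 8–4: 1; 7–3: 1; 7–5: 1 … (+18 more pairs).
All other pairs contribute 0.
Summing the contributions gives betweenness(2) = 61/2.

61/2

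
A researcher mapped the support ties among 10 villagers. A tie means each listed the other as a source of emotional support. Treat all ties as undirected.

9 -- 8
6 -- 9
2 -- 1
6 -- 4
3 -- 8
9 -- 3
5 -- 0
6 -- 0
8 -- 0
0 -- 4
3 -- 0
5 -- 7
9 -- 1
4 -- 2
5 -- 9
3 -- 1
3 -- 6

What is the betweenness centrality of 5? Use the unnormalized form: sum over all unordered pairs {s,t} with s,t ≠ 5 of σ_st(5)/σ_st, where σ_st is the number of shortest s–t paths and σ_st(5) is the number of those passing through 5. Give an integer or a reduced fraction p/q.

Pairs whose geodesics pass through 5 — 3–7: 2/2; 8–7: 2/2; 9–0: 1/4; 9–7: 1; 2–7: 2/2; 0–7: 1; 6–7: 2/2; 7–1: 1; 7–4: 1.
All other pairs contribute 0.
Summing the contributions gives betweenness(5) = 33/4.

33/4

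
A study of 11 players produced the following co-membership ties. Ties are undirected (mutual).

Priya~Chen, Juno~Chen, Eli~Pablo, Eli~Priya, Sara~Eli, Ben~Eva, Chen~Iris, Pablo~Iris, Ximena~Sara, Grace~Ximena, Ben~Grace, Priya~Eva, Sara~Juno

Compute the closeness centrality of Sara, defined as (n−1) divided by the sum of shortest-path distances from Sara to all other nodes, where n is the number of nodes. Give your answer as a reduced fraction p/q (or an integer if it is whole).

1/2

Distances from Sara: Ben:3, Chen:2, Eli:1, Eva:3, Grace:2, Iris:3, Juno:1, Pablo:2, Priya:2, Ximena:1. Sum = 20.
n = 11, so closeness = 10/20 = 1/2.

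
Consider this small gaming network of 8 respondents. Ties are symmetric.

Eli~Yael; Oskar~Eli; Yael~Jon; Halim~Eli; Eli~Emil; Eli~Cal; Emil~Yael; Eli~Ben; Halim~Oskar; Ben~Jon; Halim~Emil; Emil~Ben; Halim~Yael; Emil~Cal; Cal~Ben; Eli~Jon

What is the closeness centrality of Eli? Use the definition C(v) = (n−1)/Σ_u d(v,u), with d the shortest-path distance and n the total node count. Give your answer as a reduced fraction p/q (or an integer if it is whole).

Distances from Eli: Ben:1, Cal:1, Emil:1, Halim:1, Jon:1, Oskar:1, Yael:1. Sum = 7.
n = 8, so closeness = 7/7 = 1.

1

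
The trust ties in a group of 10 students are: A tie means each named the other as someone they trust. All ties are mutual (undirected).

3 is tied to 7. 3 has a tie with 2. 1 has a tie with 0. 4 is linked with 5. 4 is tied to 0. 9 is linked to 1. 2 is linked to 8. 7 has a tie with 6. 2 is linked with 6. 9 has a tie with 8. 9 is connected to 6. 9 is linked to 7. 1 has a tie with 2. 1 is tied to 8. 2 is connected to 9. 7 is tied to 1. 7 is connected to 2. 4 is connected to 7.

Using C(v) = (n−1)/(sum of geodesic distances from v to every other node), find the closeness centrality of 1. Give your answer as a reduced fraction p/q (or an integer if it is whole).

Distances from 1: 0:1, 2:1, 3:2, 4:2, 5:3, 6:2, 7:1, 8:1, 9:1. Sum = 14.
n = 10, so closeness = 9/14.

9/14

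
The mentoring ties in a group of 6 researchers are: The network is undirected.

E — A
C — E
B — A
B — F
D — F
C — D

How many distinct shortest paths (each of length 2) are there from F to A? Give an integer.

1

The shortest distance is 2, and the only length-2 path is F–B–A. So there is exactly 1 shortest path.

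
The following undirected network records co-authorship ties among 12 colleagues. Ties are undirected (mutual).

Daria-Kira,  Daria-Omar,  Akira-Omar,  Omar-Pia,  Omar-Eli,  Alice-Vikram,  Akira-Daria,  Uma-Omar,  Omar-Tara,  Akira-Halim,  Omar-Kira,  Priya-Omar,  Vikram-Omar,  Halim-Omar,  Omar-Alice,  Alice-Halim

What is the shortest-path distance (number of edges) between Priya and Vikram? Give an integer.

2

One shortest route is Priya – Omar – Vikram, which uses 2 edges, and Priya and Vikram are not directly tied, so nothing shorter exists. So d(Priya,Vikram) = 2.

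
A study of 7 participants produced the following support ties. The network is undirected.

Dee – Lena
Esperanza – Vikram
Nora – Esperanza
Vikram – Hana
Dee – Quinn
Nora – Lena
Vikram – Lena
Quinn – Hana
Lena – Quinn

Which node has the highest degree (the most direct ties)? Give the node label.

Lena

Degrees — Dee:2, Esperanza:2, Hana:2, Lena:4, Nora:2, Quinn:3, Vikram:3.
The maximum is 4, attained only by Lena.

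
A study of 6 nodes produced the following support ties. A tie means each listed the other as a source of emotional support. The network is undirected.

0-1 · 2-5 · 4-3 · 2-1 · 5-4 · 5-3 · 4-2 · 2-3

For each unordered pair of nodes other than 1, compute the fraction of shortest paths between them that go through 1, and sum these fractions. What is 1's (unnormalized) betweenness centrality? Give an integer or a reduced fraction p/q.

4

Pairs whose geodesics pass through 1 — 4–0: 1; 2–0: 1; 3–0: 1; 5–0: 1.
All other pairs contribute 0.
Summing the contributions gives betweenness(1) = 4.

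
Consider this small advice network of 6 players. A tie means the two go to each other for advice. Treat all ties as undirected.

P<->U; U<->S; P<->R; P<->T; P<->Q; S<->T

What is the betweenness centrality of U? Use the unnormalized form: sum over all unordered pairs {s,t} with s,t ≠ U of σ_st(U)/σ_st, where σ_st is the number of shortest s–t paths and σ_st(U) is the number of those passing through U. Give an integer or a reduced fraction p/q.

Pairs whose geodesics pass through U — S–R: 1/2; S–Q: 1/2; S–P: 1/2.
All other pairs contribute 0.
Summing the contributions gives betweenness(U) = 3/2.

3/2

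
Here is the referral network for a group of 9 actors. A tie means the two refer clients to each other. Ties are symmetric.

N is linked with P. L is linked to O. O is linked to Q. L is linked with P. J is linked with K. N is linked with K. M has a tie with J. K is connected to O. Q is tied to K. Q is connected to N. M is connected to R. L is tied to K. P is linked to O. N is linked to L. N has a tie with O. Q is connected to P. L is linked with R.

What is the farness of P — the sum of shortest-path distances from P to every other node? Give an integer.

14

Distances from P: J:3, K:2, L:1, M:3, N:1, O:1, Q:1, R:2.
Sum = 3 + 2 + 1 + 3 + 1 + 1 + 1 + 2 = 14.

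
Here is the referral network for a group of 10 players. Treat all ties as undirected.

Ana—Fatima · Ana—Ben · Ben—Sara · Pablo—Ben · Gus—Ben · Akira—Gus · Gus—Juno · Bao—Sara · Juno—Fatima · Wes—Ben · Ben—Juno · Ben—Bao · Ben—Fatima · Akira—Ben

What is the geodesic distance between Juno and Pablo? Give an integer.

2

One shortest route is Juno – Ben – Pablo, which uses 2 edges, and Juno and Pablo are not directly tied, so nothing shorter exists. So d(Juno,Pablo) = 2.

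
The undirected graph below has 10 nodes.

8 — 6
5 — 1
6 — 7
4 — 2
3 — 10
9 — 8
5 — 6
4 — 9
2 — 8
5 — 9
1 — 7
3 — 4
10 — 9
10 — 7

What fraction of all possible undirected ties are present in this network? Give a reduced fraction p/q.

14/45

There are 14 edges and 10 nodes, so the maximum possible is C(10,2) = 45.
Density = 14/45.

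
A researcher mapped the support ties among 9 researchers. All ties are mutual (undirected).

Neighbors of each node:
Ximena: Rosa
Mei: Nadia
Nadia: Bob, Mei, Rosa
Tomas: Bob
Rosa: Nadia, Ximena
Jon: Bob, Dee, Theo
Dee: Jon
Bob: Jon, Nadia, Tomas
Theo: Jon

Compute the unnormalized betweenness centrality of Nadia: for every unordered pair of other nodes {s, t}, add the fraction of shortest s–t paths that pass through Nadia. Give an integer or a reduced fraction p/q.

Pairs whose geodesics pass through Nadia — Mei–Tomas: 1; Mei–Ximena: 1; Mei–Rosa: 1; Mei–Bob: 1; Mei–Theo: 1; Mei–Dee: 1; Mei–Jon: 1; Tomas–Ximena: 1; Tomas–Rosa: 1; Ximena–Bob: 1; Ximena–Theo: 1; Ximena–Dee: 1; Ximena–Jon: 1; Rosa–Bob: 1 … (+3 more pairs).
All other pairs contribute 0.
Summing the contributions gives betweenness(Nadia) = 17.

17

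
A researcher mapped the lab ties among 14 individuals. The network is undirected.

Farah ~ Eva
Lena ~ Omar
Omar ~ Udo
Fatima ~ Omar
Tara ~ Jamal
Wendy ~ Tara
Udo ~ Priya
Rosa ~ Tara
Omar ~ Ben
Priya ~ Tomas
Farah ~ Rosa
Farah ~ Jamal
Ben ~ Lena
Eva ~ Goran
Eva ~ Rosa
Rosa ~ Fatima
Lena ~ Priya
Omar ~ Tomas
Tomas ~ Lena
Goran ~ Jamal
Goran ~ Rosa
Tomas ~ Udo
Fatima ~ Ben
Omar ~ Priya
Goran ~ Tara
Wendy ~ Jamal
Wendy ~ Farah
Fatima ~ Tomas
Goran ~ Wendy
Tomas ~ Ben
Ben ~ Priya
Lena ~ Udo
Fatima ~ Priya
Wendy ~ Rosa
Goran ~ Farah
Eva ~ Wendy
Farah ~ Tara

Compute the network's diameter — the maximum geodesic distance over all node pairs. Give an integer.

Eccentricity of each node (its greatest distance to any other): Ben:4, Eva:4, Farah:4, Fatima:3, Goran:4, Jamal:5, Lena:5, Omar:4, Priya:4, Rosa:3, Tara:4, Tomas:4, Udo:5, Wendy:4.
The maximum eccentricity is 5, realized for instance by the pair Jamal–Udo via Jamal – Wendy – Rosa – Fatima – Tomas – Udo. So the diameter is 5.

5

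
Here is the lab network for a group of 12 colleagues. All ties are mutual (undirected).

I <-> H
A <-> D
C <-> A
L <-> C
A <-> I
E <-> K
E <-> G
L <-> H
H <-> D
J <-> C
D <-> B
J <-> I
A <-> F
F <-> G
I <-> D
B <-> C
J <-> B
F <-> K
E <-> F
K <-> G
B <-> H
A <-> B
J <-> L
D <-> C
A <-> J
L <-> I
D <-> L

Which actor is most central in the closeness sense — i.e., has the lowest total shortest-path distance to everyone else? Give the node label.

A

Farness (sum of distances to all others) for each node — A:16, B:20, C:20, D:19, E:28, F:20, G:28, H:25, I:20, J:20, K:28, L:24.
The smallest farness is 16, for A, so A has the highest closeness.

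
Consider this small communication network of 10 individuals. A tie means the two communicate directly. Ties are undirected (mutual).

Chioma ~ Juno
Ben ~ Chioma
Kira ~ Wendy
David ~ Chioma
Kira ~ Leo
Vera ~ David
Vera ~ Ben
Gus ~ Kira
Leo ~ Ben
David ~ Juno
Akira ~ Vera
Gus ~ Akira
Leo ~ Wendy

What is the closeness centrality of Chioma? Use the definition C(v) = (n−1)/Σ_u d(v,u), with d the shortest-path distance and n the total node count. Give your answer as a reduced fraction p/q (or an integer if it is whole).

9/20

Distances from Chioma: Akira:3, Ben:1, David:1, Gus:4, Juno:1, Kira:3, Leo:2, Vera:2, Wendy:3. Sum = 20.
n = 10, so closeness = 9/20.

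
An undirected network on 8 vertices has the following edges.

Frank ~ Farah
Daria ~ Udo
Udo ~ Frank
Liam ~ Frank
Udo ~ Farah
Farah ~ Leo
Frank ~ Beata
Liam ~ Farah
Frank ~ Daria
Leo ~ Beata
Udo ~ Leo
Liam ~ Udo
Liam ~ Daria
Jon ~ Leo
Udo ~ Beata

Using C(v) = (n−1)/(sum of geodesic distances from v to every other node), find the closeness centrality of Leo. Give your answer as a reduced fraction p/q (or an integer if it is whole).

Distances from Leo: Beata:1, Daria:2, Farah:1, Frank:2, Jon:1, Liam:2, Udo:1. Sum = 10.
n = 8, so closeness = 7/10.

7/10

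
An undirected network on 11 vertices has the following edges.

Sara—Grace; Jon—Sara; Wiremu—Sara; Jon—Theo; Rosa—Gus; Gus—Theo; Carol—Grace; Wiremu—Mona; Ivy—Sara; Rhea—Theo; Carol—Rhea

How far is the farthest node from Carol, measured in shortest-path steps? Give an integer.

Distances from Carol: Grace:1, Gus:3, Ivy:3, Jon:3, Mona:4, Rhea:1, Rosa:4, Sara:2, Theo:2, Wiremu:3.
The largest is 4 (to Mona and Rosa), so the eccentricity of Carol is 4.

4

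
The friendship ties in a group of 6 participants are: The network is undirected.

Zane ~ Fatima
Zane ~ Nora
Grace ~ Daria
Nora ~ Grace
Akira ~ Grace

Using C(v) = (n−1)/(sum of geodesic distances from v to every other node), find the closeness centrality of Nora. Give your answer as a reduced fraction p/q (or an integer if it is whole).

5/8

Distances from Nora: Akira:2, Daria:2, Fatima:2, Grace:1, Zane:1. Sum = 8.
n = 6, so closeness = 5/8.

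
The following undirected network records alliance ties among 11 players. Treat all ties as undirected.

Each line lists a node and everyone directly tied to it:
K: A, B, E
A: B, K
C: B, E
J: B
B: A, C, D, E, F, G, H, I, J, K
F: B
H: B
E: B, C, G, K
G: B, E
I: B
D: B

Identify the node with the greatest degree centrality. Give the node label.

B

Degrees — A:2, B:10, C:2, D:1, E:4, F:1, G:2, H:1, I:1, J:1, K:3.
The maximum is 10, attained only by B.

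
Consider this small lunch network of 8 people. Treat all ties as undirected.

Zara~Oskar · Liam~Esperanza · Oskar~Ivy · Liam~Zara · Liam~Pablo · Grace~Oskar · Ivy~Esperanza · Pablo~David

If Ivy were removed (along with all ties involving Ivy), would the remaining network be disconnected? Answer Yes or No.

Even without Ivy, every remaining node can still reach every other (the residual graph is connected), so Ivy is not a cut vertex.

No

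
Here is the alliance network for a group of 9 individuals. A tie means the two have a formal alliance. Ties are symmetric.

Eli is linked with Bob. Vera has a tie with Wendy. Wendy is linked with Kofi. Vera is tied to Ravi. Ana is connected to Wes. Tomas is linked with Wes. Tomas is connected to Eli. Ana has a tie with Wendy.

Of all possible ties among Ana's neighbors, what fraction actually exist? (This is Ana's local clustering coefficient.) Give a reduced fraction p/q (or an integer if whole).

0

Ana's neighbors: Wendy and Wes (k = 2).
Possible neighbor pairs: C(2,2) = 1. Edges among them: none → e = 0.
Clustering(Ana) = 0/1.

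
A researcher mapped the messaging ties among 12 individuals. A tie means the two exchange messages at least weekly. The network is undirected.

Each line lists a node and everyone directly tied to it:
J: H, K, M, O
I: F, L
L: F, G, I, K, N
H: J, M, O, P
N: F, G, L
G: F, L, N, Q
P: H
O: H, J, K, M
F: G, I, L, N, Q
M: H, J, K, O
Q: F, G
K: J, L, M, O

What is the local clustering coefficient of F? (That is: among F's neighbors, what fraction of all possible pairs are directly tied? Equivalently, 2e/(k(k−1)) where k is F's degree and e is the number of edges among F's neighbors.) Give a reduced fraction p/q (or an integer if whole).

1/2

F's neighbors: G, I, L, N, and Q (k = 5).
Possible neighbor pairs: C(5,2) = 10. Edges among them: G–L, G–N, G–Q, I–L, L–N → e = 5.
Clustering(F) = 5/10 = 1/2.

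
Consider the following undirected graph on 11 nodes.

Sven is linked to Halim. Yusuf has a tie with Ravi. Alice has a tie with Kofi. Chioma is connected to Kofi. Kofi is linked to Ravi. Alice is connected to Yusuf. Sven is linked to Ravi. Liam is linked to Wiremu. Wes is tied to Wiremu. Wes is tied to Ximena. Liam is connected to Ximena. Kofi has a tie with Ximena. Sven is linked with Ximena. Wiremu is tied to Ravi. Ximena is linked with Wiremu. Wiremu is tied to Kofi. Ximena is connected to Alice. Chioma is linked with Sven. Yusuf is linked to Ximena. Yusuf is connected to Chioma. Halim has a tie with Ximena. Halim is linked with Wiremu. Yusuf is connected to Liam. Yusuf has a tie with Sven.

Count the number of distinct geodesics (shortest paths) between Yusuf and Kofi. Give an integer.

The shortest distance is 2. The length-2 paths are: Yusuf–Ravi–Kofi; Yusuf–Chioma–Kofi; Yusuf–Alice–Kofi; Yusuf–Ximena–Kofi.
That gives 4 distinct shortest paths.

4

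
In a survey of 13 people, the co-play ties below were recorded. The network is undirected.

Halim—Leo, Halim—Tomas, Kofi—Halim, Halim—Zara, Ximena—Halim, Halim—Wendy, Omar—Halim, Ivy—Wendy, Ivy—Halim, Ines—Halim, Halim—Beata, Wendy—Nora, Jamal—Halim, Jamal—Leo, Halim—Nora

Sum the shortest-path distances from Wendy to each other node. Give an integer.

21

Distances from Wendy: Beata:2, Halim:1, Ines:2, Ivy:1, Jamal:2, Kofi:2, Leo:2, Nora:1, Omar:2, Tomas:2, Ximena:2, Zara:2.
Sum = 2 + 1 + 2 + 1 + 2 + 2 + 2 + 1 + 2 + 2 + 2 + 2 = 21.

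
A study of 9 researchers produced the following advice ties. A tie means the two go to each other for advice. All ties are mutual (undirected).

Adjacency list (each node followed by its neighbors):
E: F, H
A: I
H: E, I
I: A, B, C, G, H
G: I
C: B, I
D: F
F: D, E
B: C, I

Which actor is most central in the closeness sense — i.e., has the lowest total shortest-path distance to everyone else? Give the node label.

Farness (sum of distances to all others) for each node — A:21, B:20, C:20, D:30, E:18, F:23, G:21, H:15, I:14.
The smallest farness is 14, for I, so I has the highest closeness.

I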